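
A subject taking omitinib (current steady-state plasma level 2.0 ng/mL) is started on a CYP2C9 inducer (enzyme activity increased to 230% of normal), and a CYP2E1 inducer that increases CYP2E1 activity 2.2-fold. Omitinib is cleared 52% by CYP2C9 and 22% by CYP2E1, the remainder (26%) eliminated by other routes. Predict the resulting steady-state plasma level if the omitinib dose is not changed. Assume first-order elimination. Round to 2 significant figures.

The CYP2C9 pathway (52% of clearance) is boosted to 2.3× activity: 0.52 × 2.3 = 1.196.
The CYP2E1 pathway (22% of clearance) rises to 2.2× activity: 0.22 × 2.2 = 0.484.
The remaining 26% of clearance is unaffected.
Relative clearance = 1.196 + 0.484 + 0.26 = 1.94.
New steady-state plasma level = 2.0 / 1.94 = 1.0 ng/mL (concentration scales inversely with clearance).

1.0 ng/mL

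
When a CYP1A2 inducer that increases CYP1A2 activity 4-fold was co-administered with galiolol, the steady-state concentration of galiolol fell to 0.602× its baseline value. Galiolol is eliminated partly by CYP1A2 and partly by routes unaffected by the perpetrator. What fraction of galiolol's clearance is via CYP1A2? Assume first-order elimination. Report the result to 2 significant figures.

Let fm be the CYP1A2 fraction. New clearance relative to baseline = fm × 4 + (1 − fm).
Steady-state concentration ratio = 1 / (new CL fraction), so new CL fraction = 1 / 0.602 = 1.661.
fm × 4 + 1 − fm = 1.661  ⇒  fm × (4 − 1) = 0.6611  ⇒  fm = 0.22.

0.22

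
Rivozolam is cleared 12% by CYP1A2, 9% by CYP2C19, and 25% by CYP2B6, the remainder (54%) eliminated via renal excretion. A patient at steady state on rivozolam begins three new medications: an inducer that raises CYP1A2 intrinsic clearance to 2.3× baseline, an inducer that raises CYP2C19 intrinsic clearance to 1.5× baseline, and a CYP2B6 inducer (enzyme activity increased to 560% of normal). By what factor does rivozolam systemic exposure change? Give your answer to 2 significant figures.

The CYP1A2 pathway (12% of clearance) is boosted to 2.3× activity: 0.12 × 2.3 = 0.276.
The CYP2C19 pathway (9% of clearance) rises to 1.5× activity: 0.09 × 1.5 = 0.135.
The CYP2B6 pathway (25% of clearance) rises to 5.6× activity: 0.25 × 5.6 = 1.4.
Non-CYP routes (54%) are unchanged.
Relative clearance = 0.276 + 0.135 + 1.4 + 0.54 = 2.351.
Because systemic exposure varies inversely with clearance, the combined effect is 1 / 2.351 = 0.43.

0.43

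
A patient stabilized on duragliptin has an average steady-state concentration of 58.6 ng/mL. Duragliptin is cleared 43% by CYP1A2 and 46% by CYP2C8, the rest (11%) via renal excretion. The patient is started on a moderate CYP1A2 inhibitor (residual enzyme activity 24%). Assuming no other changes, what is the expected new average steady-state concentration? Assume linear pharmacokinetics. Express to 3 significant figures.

87.0 ng/mL

CYP1A2: 0.43 × 0.24 = 0.1032
CYP2C8: 0.46 (unchanged)
Other: 0.11 (unchanged)
CL_new/CL_old = 0.1032 + 0.46 + 0.11 = 0.6732.
With dosing unchanged, average steady-state concentration scales as 1/CL: 58.6 / 0.6732 = 87.0 ng/mL.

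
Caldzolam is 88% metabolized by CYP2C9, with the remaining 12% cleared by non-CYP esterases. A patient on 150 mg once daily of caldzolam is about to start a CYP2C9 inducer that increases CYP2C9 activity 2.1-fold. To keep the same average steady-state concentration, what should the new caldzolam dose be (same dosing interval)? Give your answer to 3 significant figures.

The CYP2C9 pathway (88% of clearance) increases to 2.1× activity: 0.88 × 2.1 = 1.848.
The remaining 12% of clearance is unaffected.
New clearance relative to baseline: 1.848 + 0.12 = 1.968.
Exposure is unchanged when dose changes in proportion to clearance. New dose = 150 mg × 1.968 = 295 mg.

295 mg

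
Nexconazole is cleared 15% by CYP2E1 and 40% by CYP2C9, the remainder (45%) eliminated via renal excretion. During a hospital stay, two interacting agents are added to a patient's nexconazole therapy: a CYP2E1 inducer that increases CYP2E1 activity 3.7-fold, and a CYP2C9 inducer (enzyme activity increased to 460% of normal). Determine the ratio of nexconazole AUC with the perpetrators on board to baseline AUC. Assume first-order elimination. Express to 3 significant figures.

0.351

The CYP2E1 pathway (15% of clearance) is boosted to 3.7× activity: 0.15 × 3.7 = 0.555.
The CYP2C9 pathway (40% of clearance) is boosted to 4.6× activity: 0.4 × 4.6 = 1.84.
The remaining 45% of clearance is unaffected.
New clearance relative to baseline: 0.555 + 1.84 + 0.45 = 2.845.
Because AUC varies inversely with clearance, the combined effect is 1 / 2.845 = 0.351.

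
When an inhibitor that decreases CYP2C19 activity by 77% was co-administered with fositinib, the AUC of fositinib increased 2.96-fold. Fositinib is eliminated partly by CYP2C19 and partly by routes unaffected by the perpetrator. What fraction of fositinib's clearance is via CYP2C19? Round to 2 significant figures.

CL'/CL = 1 / 2.96 = 0.3378
0.23·fm + (1 − fm) = 0.3378
fm = (0.3378 − 1) / (0.23 − 1) = 0.86

0.86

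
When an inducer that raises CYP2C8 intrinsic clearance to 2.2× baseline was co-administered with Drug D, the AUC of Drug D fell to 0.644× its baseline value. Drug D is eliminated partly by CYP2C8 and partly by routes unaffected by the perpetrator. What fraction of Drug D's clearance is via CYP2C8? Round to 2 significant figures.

Call the CYP2C8 fraction fm. After the interaction, CL_new/CL_old = fm × 2.2 + (1 − fm).
AUC ratio = 1 / (new CL fraction), so new CL fraction = 1 / 0.644 = 1.553.
fm × 2.2 + 1 − fm = 1.553  ⇒  fm × (2.2 − 1) = 0.5528  ⇒  fm = 0.46.

0.46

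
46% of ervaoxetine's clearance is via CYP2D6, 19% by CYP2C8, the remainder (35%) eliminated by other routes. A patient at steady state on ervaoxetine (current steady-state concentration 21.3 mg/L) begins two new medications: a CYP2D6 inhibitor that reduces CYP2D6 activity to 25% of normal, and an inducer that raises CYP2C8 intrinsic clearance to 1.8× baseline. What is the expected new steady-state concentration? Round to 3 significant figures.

26.4 mg/L

CYP2D6: 0.46 × 0.25 = 0.115
CYP2C8: 0.19 × 1.8 = 0.342
Other: 0.35 (unchanged)
Relative clearance = 0.115 + 0.342 + 0.35 = 0.807.
Steady-state concentration ∝ 1/CL: new value = 21.3 / 0.807 = 26.4 mg/L.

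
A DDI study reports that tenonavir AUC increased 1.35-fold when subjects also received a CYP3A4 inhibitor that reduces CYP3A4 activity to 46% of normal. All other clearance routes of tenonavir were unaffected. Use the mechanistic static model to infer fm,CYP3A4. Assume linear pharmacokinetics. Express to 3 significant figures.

0.480

Call the CYP3A4 fraction fm. After the interaction, CL_new/CL_old = fm × 0.46 + (1 − fm).
AUC ratio = 1 / (new CL fraction), so new CL fraction = 1 / 1.35 = 0.7407.
fm × 0.46 + 1 − fm = 0.7407  ⇒  fm × (0.46 − 1) = −0.2593  ⇒  fm = 0.480.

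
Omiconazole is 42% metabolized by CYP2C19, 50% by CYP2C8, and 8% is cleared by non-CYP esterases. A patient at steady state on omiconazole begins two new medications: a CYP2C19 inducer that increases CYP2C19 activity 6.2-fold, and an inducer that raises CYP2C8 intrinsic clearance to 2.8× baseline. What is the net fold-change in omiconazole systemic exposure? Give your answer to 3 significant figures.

CYP2C19: 0.42 × 6.2 = 2.604
CYP2C8: 0.5 × 2.8 = 1.4
Other: 0.08 (unchanged)
New clearance relative to baseline: 2.604 + 1.4 + 0.08 = 4.084.
Net systemic exposure ratio = 1 / 4.084 = 0.245.

0.245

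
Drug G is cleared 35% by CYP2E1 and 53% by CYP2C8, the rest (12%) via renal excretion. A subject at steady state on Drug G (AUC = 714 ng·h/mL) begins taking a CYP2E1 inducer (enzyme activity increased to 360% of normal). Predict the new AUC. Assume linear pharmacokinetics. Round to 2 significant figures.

3.7 × 10² ng·h/mL

CYP2E1: 0.35 × 3.6 = 1.26
CYP2C8: 0.53 (unchanged)
Other: 0.12 (unchanged)
Relative clearance = 1.26 + 0.53 + 0.12 = 1.91.
New AUC = baseline ÷ relative clearance = 714 / 1.91 = 3.7 × 10² ng·h/mL.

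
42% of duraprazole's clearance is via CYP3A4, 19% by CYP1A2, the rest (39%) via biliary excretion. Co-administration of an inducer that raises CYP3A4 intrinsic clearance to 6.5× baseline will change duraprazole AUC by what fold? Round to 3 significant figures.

The CYP3A4 pathway (42% of clearance) increases to 6.5× activity: 0.42 × 6.5 = 2.73.
CYP1A2 (19%) and the residual 39% are unaffected.
New clearance relative to baseline: 2.73 + 0.19 + 0.39 = 3.31.
Since AUC ∝ 1/CL, the ratio is 1 / 3.31 = 0.302.

0.302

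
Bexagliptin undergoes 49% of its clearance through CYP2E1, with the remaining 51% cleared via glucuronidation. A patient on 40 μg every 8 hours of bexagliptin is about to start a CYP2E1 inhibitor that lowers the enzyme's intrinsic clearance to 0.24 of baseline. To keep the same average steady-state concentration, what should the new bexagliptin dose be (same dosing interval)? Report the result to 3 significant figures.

25.1 μg

The CYP2E1 pathway (49% of clearance) is reduced to 0.24× activity: 0.49 × 0.24 = 0.1176.
Non-CYP routes (51%) are unchanged.
Relative clearance = 0.1176 + 0.51 = 0.6276.
Css,avg = (dose rate)/CL, so holding Css fixed requires dose ∝ CL: 40 × 0.6276 = 25.1 μg.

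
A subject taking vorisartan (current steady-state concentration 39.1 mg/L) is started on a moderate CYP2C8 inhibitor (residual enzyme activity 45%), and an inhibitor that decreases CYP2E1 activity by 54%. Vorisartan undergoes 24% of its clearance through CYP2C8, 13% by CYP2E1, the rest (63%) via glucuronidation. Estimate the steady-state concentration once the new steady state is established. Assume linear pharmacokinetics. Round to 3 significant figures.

49.0 mg/L

CYP2C8: 0.24 × 0.45 = 0.108
CYP2E1: 0.13 × 0.46 = 0.0598
Other: 0.63 (unchanged)
CL_new/CL_old = 0.108 + 0.0598 + 0.63 = 0.7978.
Dividing the baseline by the relative clearance: 39.1 / 0.7978 = 49.0 mg/L.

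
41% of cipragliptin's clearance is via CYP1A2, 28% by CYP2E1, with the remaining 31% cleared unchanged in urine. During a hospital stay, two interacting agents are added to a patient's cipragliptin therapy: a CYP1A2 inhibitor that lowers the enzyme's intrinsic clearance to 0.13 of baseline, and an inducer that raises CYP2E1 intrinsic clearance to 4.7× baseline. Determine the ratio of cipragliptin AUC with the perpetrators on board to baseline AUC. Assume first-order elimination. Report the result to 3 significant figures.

CYP1A2: 0.41 × 0.13 = 0.0533
CYP2E1: 0.28 × 4.7 = 1.316
Other: 0.31 (unchanged)
New clearance relative to baseline: 0.0533 + 1.316 + 0.31 = 1.6793.
Because AUC varies inversely with clearance, the combined effect is 1 / 1.6793 = 0.595.

0.595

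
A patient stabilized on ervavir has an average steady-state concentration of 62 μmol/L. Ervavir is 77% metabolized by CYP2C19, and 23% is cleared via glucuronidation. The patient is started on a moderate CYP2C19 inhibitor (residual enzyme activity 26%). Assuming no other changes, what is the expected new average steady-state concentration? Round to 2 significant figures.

1.4 × 10² μmol/L

The CYP2C19 pathway (77% of clearance) falls to 0.26× activity: 0.77 × 0.26 = 0.2002.
The remaining 23% of clearance is unaffected.
New clearance relative to baseline: 0.2002 + 0.23 = 0.4302.
New average steady-state concentration = baseline ÷ relative clearance = 62 / 0.4302 = 1.4 × 10² μmol/L.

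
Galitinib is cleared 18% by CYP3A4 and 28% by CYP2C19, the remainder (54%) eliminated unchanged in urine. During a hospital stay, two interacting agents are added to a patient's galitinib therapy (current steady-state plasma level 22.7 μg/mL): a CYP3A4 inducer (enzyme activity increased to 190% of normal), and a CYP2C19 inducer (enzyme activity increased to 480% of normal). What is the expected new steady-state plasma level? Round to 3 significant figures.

CYP3A4: 0.18 × 1.9 = 0.342
CYP2C19: 0.28 × 4.8 = 1.344
Other: 0.54 (unchanged)
New clearance relative to baseline: 0.342 + 1.344 + 0.54 = 2.226.
Dividing the baseline by the relative clearance: 22.7 / 2.226 = 10.2 μg/mL.

10.2 μg/mL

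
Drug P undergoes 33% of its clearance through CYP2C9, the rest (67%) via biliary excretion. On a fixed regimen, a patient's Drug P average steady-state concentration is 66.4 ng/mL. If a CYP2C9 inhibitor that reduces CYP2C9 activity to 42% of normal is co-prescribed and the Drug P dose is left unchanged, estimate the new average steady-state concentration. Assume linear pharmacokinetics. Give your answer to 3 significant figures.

82.1 ng/mL

The CYP2C9 pathway (33% of clearance) drops to 0.42× activity: 0.33 × 0.42 = 0.1386.
Non-CYP routes (67%) are unchanged.
New clearance relative to baseline: 0.1386 + 0.67 = 0.8086.
Average steady-state concentration ∝ 1/CL, so new value = 66.4 / 0.8086 = 82.1 ng/mL.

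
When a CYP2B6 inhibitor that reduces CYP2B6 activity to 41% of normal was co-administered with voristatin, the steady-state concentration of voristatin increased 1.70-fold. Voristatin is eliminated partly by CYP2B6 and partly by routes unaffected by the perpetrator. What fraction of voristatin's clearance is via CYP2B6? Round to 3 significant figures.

CL'/CL = 1 / 1.70 = 0.5882
0.41·fm + (1 − fm) = 0.5882
fm = (0.5882 − 1) / (0.41 − 1) = 0.698

0.698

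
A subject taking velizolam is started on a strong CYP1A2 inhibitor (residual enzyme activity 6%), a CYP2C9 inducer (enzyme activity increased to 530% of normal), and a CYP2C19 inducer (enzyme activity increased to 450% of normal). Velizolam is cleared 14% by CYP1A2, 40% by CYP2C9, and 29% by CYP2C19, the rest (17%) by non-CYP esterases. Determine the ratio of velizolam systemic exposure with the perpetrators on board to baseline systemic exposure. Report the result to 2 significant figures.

The CYP1A2 pathway (14% of clearance) drops to 0.06× activity: 0.14 × 0.06 = 0.0084.
The CYP2C9 pathway (40% of clearance) increases to 5.3× activity: 0.4 × 5.3 = 2.12.
The CYP2C19 pathway (29% of clearance) rises to 4.5× activity: 0.29 × 4.5 = 1.305.
The remaining 17% of clearance is unaffected.
New clearance relative to baseline: 0.0084 + 2.12 + 1.305 + 0.17 = 3.6034.
Systemic exposure ∝ 1/CL: fold-change = 1 / 3.6034 = 0.28.

0.28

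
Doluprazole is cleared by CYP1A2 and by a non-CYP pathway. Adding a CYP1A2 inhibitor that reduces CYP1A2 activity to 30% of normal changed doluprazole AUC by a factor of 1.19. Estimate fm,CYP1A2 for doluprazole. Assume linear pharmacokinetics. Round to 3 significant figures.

0.228

Call the CYP1A2 fraction fm. After the interaction, CL_new/CL_old = fm × 0.3 + (1 − fm).
AUC ratio = 1 / (new CL fraction), so new CL fraction = 1 / 1.19 = 0.8403.
fm × 0.3 + 1 − fm = 0.8403  ⇒  fm × (0.3 − 1) = −0.1597  ⇒  fm = 0.228.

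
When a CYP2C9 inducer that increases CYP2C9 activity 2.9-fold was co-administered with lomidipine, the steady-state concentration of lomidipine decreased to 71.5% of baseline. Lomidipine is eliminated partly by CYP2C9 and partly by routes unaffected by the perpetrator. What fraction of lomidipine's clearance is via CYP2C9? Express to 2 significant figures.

Let fm be the CYP2C9 fraction. New clearance relative to baseline = fm × 2.9 + (1 − fm).
Steady-state concentration ratio = 1 / (new CL fraction), so new CL fraction = 1 / 0.715 = 1.399.
fm × 2.9 + 1 − fm = 1.399  ⇒  fm × (2.9 − 1) = 0.3986  ⇒  fm = 0.21.

0.21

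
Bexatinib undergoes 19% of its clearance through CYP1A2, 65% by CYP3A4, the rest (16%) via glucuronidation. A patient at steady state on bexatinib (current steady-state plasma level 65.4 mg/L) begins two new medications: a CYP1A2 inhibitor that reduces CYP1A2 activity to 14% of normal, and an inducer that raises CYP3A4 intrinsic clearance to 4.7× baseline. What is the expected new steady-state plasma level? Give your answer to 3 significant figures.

The CYP1A2 pathway (19% of clearance) drops to 0.14× activity: 0.19 × 0.14 = 0.0266.
The CYP3A4 pathway (65% of clearance) is boosted to 4.7× activity: 0.65 × 4.7 = 3.055.
The remaining 16% of clearance is unaffected.
CL_new/CL_old = 0.0266 + 3.055 + 0.16 = 3.2416.
Dividing the baseline by the relative clearance: 65.4 / 3.2416 = 20.2 mg/L.

20.2 mg/L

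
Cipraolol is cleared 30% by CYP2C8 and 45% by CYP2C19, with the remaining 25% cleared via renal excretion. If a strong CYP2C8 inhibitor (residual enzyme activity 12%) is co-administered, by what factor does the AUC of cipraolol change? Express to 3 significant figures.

1.36

CYP2C8: 0.3 × 0.12 = 0.036
CYP2C19: 0.45 (unchanged)
Other: 0.25 (unchanged)
Relative clearance = 0.036 + 0.45 + 0.25 = 0.736.
AUC ratio = CL_old/CL_new = 1 / 0.736 = 1.36.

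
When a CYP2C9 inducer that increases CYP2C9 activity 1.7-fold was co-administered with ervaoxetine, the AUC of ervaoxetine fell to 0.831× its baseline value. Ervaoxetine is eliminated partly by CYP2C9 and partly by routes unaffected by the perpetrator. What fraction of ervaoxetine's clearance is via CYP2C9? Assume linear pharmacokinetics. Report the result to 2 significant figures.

CL'/CL = 1 / 0.831 = 1.203
1.7·fm + (1 − fm) = 1.203
fm = (1.203 − 1) / (1.7 − 1) = 0.29

0.29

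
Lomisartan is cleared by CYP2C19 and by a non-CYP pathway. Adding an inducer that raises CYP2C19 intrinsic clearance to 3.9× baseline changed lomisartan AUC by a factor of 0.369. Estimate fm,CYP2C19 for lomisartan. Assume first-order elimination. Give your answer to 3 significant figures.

Let fm be the CYP2C19 fraction. New clearance relative to baseline = fm × 3.9 + (1 − fm).
AUC ratio = 1 / (new CL fraction), so new CL fraction = 1 / 0.369 = 2.71.
fm × 3.9 + 1 − fm = 2.71  ⇒  fm × (3.9 − 1) = 1.71  ⇒  fm = 0.590.

0.590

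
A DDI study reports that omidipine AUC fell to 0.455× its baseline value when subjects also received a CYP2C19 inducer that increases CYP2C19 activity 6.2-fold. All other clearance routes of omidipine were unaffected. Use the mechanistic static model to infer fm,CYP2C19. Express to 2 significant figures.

0.23

Call the CYP2C19 fraction fm. After the interaction, CL_new/CL_old = fm × 6.2 + (1 − fm).
AUC ratio = 1 / (new CL fraction), so new CL fraction = 1 / 0.455 = 2.198.
fm × 6.2 + 1 − fm = 2.198  ⇒  fm × (6.2 − 1) = 1.198  ⇒  fm = 0.23.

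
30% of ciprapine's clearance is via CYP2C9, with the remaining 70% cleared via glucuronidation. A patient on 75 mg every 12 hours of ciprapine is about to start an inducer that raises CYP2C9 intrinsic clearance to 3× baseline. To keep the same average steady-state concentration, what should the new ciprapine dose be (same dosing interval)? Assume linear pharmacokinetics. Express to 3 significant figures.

The CYP2C9 pathway (30% of clearance) increases to 3× activity: 0.3 × 3 = 0.9.
Non-CYP routes (70%) are unchanged.
Relative clearance = 0.9 + 0.7 = 1.6.
To maintain the same steady-state level, dose must scale with clearance: new dose = 75 × 1.6 = 120 mg.

120 mg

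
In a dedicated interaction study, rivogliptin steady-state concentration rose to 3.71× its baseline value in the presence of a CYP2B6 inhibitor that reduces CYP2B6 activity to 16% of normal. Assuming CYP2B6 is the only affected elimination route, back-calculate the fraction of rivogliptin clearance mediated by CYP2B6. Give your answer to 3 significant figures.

Let fm be the CYP2B6 fraction. New clearance relative to baseline = fm × 0.16 + (1 − fm).
Steady-state concentration ratio = 1 / (new CL fraction), so new CL fraction = 1 / 3.71 = 0.2695.
fm × 0.16 + 1 − fm = 0.2695  ⇒  fm × (0.16 − 1) = −0.7305  ⇒  fm = 0.870.

0.870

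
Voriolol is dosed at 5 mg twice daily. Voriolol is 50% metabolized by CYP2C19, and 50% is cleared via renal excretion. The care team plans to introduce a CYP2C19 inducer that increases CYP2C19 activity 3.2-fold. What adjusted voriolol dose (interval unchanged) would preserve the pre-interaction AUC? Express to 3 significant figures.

CYP2C19: 0.5 × 3.2 = 1.6
Other: 0.5 (unchanged)
Relative clearance = 1.6 + 0.5 = 2.1.
Css,avg = (dose rate)/CL, so holding Css fixed requires dose ∝ CL: 5 × 2.1 = 10.5 mg.

10.5 mg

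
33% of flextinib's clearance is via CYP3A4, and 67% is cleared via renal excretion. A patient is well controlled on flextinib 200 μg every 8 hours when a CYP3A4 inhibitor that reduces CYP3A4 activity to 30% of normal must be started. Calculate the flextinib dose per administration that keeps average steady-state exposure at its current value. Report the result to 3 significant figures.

154 μg

The CYP3A4 pathway (33% of clearance) drops to 0.3× activity: 0.33 × 0.3 = 0.099.
Non-CYP routes (67%) are unchanged.
CL_new/CL_old = 0.099 + 0.67 = 0.769.
To maintain the same steady-state level, dose must scale with clearance: new dose = 200 × 0.769 = 154 μg.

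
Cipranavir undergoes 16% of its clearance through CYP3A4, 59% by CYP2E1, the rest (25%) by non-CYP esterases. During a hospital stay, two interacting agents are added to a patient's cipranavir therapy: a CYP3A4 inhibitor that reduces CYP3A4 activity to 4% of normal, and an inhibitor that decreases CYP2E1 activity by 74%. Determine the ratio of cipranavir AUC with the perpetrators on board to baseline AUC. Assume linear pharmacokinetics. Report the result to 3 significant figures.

2.44

The CYP3A4 pathway (16% of clearance) drops to 0.04× activity: 0.16 × 0.04 = 0.0064.
The CYP2E1 pathway (59% of clearance) falls to 0.26× activity: 0.59 × 0.26 = 0.1534.
The remaining 25% of clearance is unaffected.
CL_new/CL_old = 0.0064 + 0.1534 + 0.25 = 0.4098.
Net AUC ratio = 1 / 0.4098 = 2.44.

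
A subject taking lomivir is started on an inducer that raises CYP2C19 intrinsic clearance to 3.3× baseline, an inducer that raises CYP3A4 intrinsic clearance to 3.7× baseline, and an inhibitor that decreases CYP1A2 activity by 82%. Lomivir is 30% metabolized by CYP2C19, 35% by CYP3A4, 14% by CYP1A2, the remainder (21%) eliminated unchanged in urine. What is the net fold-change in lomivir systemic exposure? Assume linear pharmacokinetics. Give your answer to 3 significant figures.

0.397

The CYP2C19 pathway (30% of clearance) rises to 3.3× activity: 0.3 × 3.3 = 0.99.
The CYP3A4 pathway (35% of clearance) increases to 3.7× activity: 0.35 × 3.7 = 1.295.
The CYP1A2 pathway (14% of clearance) falls to 0.18× activity: 0.14 × 0.18 = 0.0252.
The remaining 21% of clearance is unaffected.
CL_new/CL_old = 0.99 + 1.295 + 0.0252 + 0.21 = 2.5202.
Systemic exposure ∝ 1/CL: fold-change = 1 / 2.5202 = 0.397.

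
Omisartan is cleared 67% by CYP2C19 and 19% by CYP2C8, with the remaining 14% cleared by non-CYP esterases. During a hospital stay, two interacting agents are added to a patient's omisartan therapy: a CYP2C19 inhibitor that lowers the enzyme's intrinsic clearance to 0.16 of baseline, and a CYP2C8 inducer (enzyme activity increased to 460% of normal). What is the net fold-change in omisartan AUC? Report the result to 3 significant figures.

The CYP2C19 pathway (67% of clearance) is reduced to 0.16× activity: 0.67 × 0.16 = 0.1072.
The CYP2C8 pathway (19% of clearance) is boosted to 4.6× activity: 0.19 × 4.6 = 0.874.
The remaining 14% of clearance is unaffected.
New clearance relative to baseline: 0.1072 + 0.874 + 0.14 = 1.1212.
Because AUC varies inversely with clearance, the combined effect is 1 / 1.1212 = 0.892.

0.892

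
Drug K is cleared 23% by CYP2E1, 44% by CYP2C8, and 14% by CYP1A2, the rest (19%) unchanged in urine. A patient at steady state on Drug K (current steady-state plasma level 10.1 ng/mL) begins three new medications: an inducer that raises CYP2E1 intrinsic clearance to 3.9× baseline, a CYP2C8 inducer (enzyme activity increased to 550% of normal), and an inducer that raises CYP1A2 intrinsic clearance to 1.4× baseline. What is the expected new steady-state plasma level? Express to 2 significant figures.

2.7 ng/mL

CYP2E1: 0.23 × 3.9 = 0.897
CYP2C8: 0.44 × 5.5 = 2.42
CYP1A2: 0.14 × 1.4 = 0.196
Other: 0.19 (unchanged)
Relative clearance = 0.897 + 2.42 + 0.196 + 0.19 = 3.703.
New steady-state plasma level = 10.1 / 3.703 = 2.7 ng/mL (concentration scales inversely with clearance).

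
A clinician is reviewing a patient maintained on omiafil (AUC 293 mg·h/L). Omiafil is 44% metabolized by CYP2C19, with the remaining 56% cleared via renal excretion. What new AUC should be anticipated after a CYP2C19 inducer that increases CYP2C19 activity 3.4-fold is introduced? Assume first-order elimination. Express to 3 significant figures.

143 mg·h/L

The CYP2C19 pathway (44% of clearance) rises to 3.4× activity: 0.44 × 3.4 = 1.496.
The remaining 56% of clearance is unaffected.
Relative clearance = 1.496 + 0.56 = 2.056.
AUC ∝ 1/CL, so new value = 293 / 2.056 = 143 mg·h/L.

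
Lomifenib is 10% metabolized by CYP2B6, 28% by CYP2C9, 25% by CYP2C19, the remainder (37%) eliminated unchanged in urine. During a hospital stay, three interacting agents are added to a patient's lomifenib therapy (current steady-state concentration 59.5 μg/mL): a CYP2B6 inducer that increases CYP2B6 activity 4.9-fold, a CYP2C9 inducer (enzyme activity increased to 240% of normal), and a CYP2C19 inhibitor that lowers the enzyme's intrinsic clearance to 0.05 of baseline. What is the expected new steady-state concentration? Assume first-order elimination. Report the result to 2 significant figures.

CYP2B6: 0.1 × 4.9 = 0.49
CYP2C9: 0.28 × 2.4 = 0.672
CYP2C19: 0.25 × 0.05 = 0.0125
Other: 0.37 (unchanged)
CL_new/CL_old = 0.49 + 0.672 + 0.0125 + 0.37 = 1.5445.
Steady-state concentration ∝ 1/CL: new value = 59.5 / 1.5445 = 39 μg/mL.

39 μg/mL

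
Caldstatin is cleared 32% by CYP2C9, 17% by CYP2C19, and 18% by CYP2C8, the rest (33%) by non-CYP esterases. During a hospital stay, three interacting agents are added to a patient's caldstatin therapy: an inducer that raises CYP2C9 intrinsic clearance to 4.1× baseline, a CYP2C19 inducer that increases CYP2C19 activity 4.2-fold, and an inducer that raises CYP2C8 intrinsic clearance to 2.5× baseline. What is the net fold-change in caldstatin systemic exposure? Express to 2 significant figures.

0.36

The CYP2C9 pathway (32% of clearance) rises to 4.1× activity: 0.32 × 4.1 = 1.312.
The CYP2C19 pathway (17% of clearance) increases to 4.2× activity: 0.17 × 4.2 = 0.714.
The CYP2C8 pathway (18% of clearance) increases to 2.5× activity: 0.18 × 2.5 = 0.45.
Non-CYP routes (33%) are unchanged.
Relative clearance = 1.312 + 0.714 + 0.45 + 0.33 = 2.806.
Systemic exposure ∝ 1/CL: fold-change = 1 / 2.806 = 0.36.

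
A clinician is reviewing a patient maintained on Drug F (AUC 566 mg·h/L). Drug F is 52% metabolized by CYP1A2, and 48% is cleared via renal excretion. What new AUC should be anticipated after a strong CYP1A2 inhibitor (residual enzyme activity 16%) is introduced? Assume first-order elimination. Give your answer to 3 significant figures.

1.00 × 10³ mg·h/L

CYP1A2: 0.52 × 0.16 = 0.0832
Other: 0.48 (unchanged)
Relative clearance = 0.0832 + 0.48 = 0.5632.
New AUC = baseline ÷ relative clearance = 566 / 0.5632 = 1.00 × 10³ mg·h/L.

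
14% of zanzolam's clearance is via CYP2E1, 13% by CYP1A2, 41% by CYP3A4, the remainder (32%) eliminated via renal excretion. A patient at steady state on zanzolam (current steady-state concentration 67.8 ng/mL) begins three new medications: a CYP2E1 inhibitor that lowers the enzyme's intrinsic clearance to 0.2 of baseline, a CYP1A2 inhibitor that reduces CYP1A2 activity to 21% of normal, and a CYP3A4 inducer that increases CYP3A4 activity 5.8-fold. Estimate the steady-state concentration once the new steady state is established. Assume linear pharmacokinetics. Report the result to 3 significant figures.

The CYP2E1 pathway (14% of clearance) falls to 0.2× activity: 0.14 × 0.2 = 0.028.
The CYP1A2 pathway (13% of clearance) falls to 0.21× activity: 0.13 × 0.21 = 0.0273.
The CYP3A4 pathway (41% of clearance) is boosted to 5.8× activity: 0.41 × 5.8 = 2.378.
Non-CYP routes (32%) are unchanged.
Relative clearance = 0.028 + 0.0273 + 2.378 + 0.32 = 2.7533.
New steady-state concentration = 67.8 / 2.7533 = 24.6 ng/mL (concentration scales inversely with clearance).

24.6 ng/mL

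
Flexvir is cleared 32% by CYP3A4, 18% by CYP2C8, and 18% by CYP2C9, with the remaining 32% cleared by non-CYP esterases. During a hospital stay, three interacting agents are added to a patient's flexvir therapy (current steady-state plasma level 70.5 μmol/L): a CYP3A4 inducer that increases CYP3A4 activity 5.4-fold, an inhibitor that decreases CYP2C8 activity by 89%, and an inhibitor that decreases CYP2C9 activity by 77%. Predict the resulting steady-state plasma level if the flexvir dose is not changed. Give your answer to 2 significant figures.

The CYP3A4 pathway (32% of clearance) is boosted to 5.4× activity: 0.32 × 5.4 = 1.728.
The CYP2C8 pathway (18% of clearance) is reduced to 0.11× activity: 0.18 × 0.11 = 0.0198.
The CYP2C9 pathway (18% of clearance) is reduced to 0.23× activity: 0.18 × 0.23 = 0.0414.
Non-CYP routes (32%) are unchanged.
New clearance relative to baseline: 1.728 + 0.0198 + 0.0414 + 0.32 = 2.1092.
New steady-state plasma level = 70.5 / 2.1092 = 33 μmol/L (concentration scales inversely with clearance).

33 μmol/L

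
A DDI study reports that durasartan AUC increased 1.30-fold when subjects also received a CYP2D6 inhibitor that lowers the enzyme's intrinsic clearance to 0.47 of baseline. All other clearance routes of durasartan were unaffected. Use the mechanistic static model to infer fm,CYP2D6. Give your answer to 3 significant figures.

CL'/CL = 1 / 1.30 = 0.7692
0.47·fm + (1 − fm) = 0.7692
fm = (0.7692 − 1) / (0.47 − 1) = 0.435

0.435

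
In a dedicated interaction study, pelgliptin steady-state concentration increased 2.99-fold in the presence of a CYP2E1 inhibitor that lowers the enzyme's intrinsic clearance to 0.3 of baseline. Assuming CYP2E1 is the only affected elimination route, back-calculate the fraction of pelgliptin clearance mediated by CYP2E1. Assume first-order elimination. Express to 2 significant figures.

CL'/CL = 1 / 2.99 = 0.3344
0.3·fm + (1 − fm) = 0.3344
fm = (0.3344 − 1) / (0.3 − 1) = 0.95

0.95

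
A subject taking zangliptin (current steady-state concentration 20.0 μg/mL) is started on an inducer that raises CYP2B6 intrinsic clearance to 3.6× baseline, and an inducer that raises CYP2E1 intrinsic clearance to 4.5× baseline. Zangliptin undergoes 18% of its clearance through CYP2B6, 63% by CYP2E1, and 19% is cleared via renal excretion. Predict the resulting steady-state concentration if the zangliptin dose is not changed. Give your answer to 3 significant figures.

The CYP2B6 pathway (18% of clearance) increases to 3.6× activity: 0.18 × 3.6 = 0.648.
The CYP2E1 pathway (63% of clearance) rises to 4.5× activity: 0.63 × 4.5 = 2.835.
The remaining 19% of clearance is unaffected.
CL_new/CL_old = 0.648 + 2.835 + 0.19 = 3.673.
Dividing the baseline by the relative clearance: 20.0 / 3.673 = 5.45 μg/mL.

5.45 μg/mL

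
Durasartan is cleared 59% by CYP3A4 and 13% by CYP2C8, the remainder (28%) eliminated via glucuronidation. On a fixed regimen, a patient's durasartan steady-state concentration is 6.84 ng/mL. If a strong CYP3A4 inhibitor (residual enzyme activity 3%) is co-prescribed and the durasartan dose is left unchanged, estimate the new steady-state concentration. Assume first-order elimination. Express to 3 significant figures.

16.0 ng/mL

The CYP3A4 pathway (59% of clearance) is reduced to 0.03× activity: 0.59 × 0.03 = 0.0177.
CYP2C8 (13%) and the residual 28% are unaffected.
CL_new/CL_old = 0.0177 + 0.13 + 0.28 = 0.4277.
With dosing unchanged, steady-state concentration scales as 1/CL: 6.84 / 0.4277 = 16.0 ng/mL.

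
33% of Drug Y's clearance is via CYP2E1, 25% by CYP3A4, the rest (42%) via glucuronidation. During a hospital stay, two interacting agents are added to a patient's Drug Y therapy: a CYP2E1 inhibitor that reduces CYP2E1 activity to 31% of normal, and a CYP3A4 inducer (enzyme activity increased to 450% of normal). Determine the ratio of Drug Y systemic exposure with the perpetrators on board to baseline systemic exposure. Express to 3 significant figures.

0.607

CYP2E1: 0.33 × 0.31 = 0.1023
CYP3A4: 0.25 × 4.5 = 1.125
Other: 0.42 (unchanged)
Relative clearance = 0.1023 + 1.125 + 0.42 = 1.6473.
Systemic exposure ∝ 1/CL: fold-change = 1 / 1.6473 = 0.607.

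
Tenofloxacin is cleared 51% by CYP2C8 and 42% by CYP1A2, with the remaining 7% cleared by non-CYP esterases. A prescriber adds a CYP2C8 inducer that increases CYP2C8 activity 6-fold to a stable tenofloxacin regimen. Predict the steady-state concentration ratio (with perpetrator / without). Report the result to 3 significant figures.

CYP2C8: 0.51 × 6 = 3.06
CYP1A2: 0.42 (unchanged)
Other: 0.07 (unchanged)
CL_new/CL_old = 3.06 + 0.42 + 0.07 = 3.55.
Since steady-state concentration ∝ 1/CL, the ratio is 1 / 3.55 = 0.282.

0.282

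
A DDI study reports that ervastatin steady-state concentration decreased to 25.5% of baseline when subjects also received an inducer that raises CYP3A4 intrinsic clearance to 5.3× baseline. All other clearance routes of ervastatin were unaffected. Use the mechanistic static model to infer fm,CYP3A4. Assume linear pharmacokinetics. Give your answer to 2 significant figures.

Let x = fm,CYP3A4. Because steady-state concentration ∝ 1/CL, relative clearance rose to 1/0.255 = 3.922.
Only the CYP3A4 route changed, so 3.922 = x·5.3 + (1 − x), giving x = 0.68.

0.68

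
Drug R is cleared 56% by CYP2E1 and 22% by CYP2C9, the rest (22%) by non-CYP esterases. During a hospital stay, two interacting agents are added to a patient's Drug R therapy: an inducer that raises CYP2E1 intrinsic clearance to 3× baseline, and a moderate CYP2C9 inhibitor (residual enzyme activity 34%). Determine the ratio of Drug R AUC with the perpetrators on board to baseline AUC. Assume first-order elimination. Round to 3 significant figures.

CYP2E1: 0.56 × 3 = 1.68
CYP2C9: 0.22 × 0.34 = 0.0748
Other: 0.22 (unchanged)
CL_new/CL_old = 1.68 + 0.0748 + 0.22 = 1.9748.
Net AUC ratio = 1 / 1.9748 = 0.506.

0.506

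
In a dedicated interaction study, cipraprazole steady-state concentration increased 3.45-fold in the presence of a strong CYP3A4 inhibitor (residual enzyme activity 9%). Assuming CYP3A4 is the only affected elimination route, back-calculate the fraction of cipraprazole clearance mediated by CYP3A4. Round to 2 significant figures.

0.78

Let fm be the CYP3A4 fraction. New clearance relative to baseline = fm × 0.09 + (1 − fm).
Steady-state concentration ratio = 1 / (new CL fraction), so new CL fraction = 1 / 3.45 = 0.2899.
fm × 0.09 + 1 − fm = 0.2899  ⇒  fm × (0.09 − 1) = −0.7101  ⇒  fm = 0.78.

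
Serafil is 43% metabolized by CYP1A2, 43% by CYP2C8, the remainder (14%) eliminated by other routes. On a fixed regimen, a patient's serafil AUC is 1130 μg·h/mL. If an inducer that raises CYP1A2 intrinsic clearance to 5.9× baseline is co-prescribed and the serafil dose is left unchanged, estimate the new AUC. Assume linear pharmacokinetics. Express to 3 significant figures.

364 μg·h/mL

The CYP1A2 pathway (43% of clearance) is boosted to 5.9× activity: 0.43 × 5.9 = 2.537.
CYP2C8 (43%) and the residual 14% are unaffected.
New clearance relative to baseline: 2.537 + 0.43 + 0.14 = 3.107.
AUC ∝ 1/CL, so new value = 1130 / 3.107 = 364 μg·h/mL.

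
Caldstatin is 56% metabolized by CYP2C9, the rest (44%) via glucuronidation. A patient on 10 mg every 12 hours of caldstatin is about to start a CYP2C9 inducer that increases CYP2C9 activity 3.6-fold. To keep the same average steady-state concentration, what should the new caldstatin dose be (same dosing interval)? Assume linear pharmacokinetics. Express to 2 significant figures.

25 mg

The CYP2C9 pathway (56% of clearance) increases to 3.6× activity: 0.56 × 3.6 = 2.016.
The remaining 44% of clearance is unaffected.
New clearance relative to baseline: 2.016 + 0.44 = 2.456.
To maintain the same steady-state level, dose must scale with clearance: new dose = 10 × 2.456 = 25 mg.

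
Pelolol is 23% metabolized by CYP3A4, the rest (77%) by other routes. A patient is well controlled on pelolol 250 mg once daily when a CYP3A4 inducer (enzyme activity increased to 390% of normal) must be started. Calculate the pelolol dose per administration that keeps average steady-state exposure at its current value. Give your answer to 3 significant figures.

The CYP3A4 pathway (23% of clearance) rises to 3.9× activity: 0.23 × 3.9 = 0.897.
The remaining 77% of clearance is unaffected.
New clearance relative to baseline: 0.897 + 0.77 = 1.667.
Css,avg = (dose rate)/CL, so holding Css fixed requires dose ∝ CL: 250 × 1.667 = 417 mg.

417 mg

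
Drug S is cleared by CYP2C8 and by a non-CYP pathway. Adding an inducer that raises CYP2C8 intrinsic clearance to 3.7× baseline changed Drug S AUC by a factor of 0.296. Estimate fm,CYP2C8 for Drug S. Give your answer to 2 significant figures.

0.88

CL'/CL = 1 / 0.296 = 3.378
3.7·fm + (1 − fm) = 3.378
fm = (3.378 − 1) / (3.7 − 1) = 0.88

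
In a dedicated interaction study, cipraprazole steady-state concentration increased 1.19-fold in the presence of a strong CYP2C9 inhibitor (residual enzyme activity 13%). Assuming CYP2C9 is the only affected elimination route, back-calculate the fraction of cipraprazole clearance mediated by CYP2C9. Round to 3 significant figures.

0.184

Let fm be the CYP2C9 fraction. New clearance relative to baseline = fm × 0.13 + (1 − fm).
Steady-state concentration ratio = 1 / (new CL fraction), so new CL fraction = 1 / 1.19 = 0.8403.
fm × 0.13 + 1 − fm = 0.8403  ⇒  fm × (0.13 − 1) = −0.1597  ⇒  fm = 0.184.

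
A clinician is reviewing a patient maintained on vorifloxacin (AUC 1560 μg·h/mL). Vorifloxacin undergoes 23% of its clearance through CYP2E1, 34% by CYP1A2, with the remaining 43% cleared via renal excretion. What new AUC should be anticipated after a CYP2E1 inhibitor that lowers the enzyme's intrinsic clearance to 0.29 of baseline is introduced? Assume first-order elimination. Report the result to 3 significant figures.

1.86 × 10³ μg·h/mL

The CYP2E1 pathway (23% of clearance) falls to 0.29× activity: 0.23 × 0.29 = 0.0667.
CYP1A2 (34%) and the residual 43% are unaffected.
New clearance relative to baseline: 0.0667 + 0.34 + 0.43 = 0.8367.
With dosing unchanged, AUC scales as 1/CL: 1560 / 0.8367 = 1.86 × 10³ μg·h/mL.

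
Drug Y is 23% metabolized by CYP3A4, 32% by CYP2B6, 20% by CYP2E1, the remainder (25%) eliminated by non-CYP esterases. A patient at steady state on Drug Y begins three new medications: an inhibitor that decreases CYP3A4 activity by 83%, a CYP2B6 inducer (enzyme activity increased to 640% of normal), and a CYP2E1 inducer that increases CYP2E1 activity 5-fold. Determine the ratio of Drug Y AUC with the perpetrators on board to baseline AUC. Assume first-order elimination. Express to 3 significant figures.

0.300

The CYP3A4 pathway (23% of clearance) is reduced to 0.17× activity: 0.23 × 0.17 = 0.0391.
The CYP2B6 pathway (32% of clearance) increases to 6.4× activity: 0.32 × 6.4 = 2.048.
The CYP2E1 pathway (20% of clearance) increases to 5× activity: 0.2 × 5 = 1.
The remaining 25% of clearance is unaffected.
New clearance relative to baseline: 0.0391 + 2.048 + 1 + 0.25 = 3.3371.
Because AUC varies inversely with clearance, the combined effect is 1 / 3.3371 = 0.300.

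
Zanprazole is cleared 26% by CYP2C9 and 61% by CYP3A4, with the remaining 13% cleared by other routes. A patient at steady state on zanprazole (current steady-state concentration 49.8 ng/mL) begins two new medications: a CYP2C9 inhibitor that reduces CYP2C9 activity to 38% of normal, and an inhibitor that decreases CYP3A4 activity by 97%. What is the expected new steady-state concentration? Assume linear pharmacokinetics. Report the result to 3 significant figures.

202 ng/mL

The CYP2C9 pathway (26% of clearance) drops to 0.38× activity: 0.26 × 0.38 = 0.0988.
The CYP3A4 pathway (61% of clearance) falls to 0.03× activity: 0.61 × 0.03 = 0.0183.
The remaining 13% of clearance is unaffected.
CL_new/CL_old = 0.0988 + 0.0183 + 0.13 = 0.2471.
Steady-state concentration ∝ 1/CL: new value = 49.8 / 0.2471 = 202 ng/mL.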